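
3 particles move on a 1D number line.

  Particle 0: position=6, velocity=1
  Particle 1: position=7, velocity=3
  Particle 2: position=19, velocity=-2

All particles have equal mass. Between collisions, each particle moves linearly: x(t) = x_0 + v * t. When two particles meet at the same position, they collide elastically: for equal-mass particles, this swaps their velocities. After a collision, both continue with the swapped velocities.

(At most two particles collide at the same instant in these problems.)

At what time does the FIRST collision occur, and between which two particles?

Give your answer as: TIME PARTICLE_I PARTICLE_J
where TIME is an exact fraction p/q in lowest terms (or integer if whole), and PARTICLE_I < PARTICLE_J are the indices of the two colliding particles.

Pair (0,1): pos 6,7 vel 1,3 -> not approaching (rel speed -2 <= 0)
Pair (1,2): pos 7,19 vel 3,-2 -> gap=12, closing at 5/unit, collide at t=12/5
Earliest collision: t=12/5 between 1 and 2

Answer: 12/5 1 2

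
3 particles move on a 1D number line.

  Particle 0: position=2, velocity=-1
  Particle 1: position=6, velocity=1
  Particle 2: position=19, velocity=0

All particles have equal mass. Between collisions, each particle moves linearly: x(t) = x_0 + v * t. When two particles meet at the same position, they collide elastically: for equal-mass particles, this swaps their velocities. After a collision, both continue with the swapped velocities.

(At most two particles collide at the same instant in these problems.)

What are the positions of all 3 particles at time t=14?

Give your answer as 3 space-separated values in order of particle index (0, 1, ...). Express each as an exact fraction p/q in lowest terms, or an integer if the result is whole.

Answer: -12 19 20

Derivation:
Collision at t=13: particles 1 and 2 swap velocities; positions: p0=-11 p1=19 p2=19; velocities now: v0=-1 v1=0 v2=1
Advance to t=14 (no further collisions before then); velocities: v0=-1 v1=0 v2=1; positions = -12 19 20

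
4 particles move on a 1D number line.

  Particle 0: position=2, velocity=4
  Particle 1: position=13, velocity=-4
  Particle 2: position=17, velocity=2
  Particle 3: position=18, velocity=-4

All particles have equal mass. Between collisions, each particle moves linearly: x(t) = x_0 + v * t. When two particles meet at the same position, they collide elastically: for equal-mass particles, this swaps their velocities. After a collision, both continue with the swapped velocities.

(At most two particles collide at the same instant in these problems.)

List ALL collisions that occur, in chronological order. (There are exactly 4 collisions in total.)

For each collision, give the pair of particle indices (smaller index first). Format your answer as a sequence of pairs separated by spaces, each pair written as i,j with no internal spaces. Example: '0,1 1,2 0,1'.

Answer: 2,3 0,1 1,2 2,3

Derivation:
Collision at t=1/6: particles 2 and 3 swap velocities; positions: p0=8/3 p1=37/3 p2=52/3 p3=52/3; velocities now: v0=4 v1=-4 v2=-4 v3=2
Collision at t=11/8: particles 0 and 1 swap velocities; positions: p0=15/2 p1=15/2 p2=25/2 p3=79/4; velocities now: v0=-4 v1=4 v2=-4 v3=2
Collision at t=2: particles 1 and 2 swap velocities; positions: p0=5 p1=10 p2=10 p3=21; velocities now: v0=-4 v1=-4 v2=4 v3=2
Collision at t=15/2: particles 2 and 3 swap velocities; positions: p0=-17 p1=-12 p2=32 p3=32; velocities now: v0=-4 v1=-4 v2=2 v3=4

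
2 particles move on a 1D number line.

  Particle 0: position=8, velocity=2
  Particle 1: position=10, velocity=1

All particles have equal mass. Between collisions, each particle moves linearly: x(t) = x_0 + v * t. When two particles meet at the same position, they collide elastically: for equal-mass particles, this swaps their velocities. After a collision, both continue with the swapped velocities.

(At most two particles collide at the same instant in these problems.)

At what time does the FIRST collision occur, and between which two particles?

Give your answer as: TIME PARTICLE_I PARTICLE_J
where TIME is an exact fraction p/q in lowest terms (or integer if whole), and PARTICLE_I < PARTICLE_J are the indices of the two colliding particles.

Pair (0,1): pos 8,10 vel 2,1 -> gap=2, closing at 1/unit, collide at t=2
Earliest collision: t=2 between 0 and 1

Answer: 2 0 1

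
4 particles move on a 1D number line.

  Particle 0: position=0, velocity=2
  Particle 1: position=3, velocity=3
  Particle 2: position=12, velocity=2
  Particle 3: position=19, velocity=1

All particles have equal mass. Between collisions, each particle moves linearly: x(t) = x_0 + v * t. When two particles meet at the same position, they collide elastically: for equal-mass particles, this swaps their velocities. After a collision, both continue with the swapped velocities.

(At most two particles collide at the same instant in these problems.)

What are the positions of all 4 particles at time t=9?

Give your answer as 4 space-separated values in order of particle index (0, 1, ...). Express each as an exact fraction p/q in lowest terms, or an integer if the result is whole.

Collision at t=7: particles 2 and 3 swap velocities; positions: p0=14 p1=24 p2=26 p3=26; velocities now: v0=2 v1=3 v2=1 v3=2
Collision at t=8: particles 1 and 2 swap velocities; positions: p0=16 p1=27 p2=27 p3=28; velocities now: v0=2 v1=1 v2=3 v3=2
Collision at t=9: particles 2 and 3 swap velocities; positions: p0=18 p1=28 p2=30 p3=30; velocities now: v0=2 v1=1 v2=2 v3=3
Advance to t=9 (no further collisions before then); velocities: v0=2 v1=1 v2=2 v3=3; positions = 18 28 30 30

Answer: 18 28 30 30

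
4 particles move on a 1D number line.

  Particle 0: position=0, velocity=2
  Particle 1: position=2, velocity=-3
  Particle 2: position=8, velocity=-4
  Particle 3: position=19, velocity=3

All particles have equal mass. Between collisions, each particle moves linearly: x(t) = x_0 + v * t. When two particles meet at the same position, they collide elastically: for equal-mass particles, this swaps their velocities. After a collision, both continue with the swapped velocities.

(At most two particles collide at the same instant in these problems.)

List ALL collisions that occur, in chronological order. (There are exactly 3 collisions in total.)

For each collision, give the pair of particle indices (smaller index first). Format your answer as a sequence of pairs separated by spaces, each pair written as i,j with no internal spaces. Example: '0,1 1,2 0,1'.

Answer: 0,1 1,2 0,1

Derivation:
Collision at t=2/5: particles 0 and 1 swap velocities; positions: p0=4/5 p1=4/5 p2=32/5 p3=101/5; velocities now: v0=-3 v1=2 v2=-4 v3=3
Collision at t=4/3: particles 1 and 2 swap velocities; positions: p0=-2 p1=8/3 p2=8/3 p3=23; velocities now: v0=-3 v1=-4 v2=2 v3=3
Collision at t=6: particles 0 and 1 swap velocities; positions: p0=-16 p1=-16 p2=12 p3=37; velocities now: v0=-4 v1=-3 v2=2 v3=3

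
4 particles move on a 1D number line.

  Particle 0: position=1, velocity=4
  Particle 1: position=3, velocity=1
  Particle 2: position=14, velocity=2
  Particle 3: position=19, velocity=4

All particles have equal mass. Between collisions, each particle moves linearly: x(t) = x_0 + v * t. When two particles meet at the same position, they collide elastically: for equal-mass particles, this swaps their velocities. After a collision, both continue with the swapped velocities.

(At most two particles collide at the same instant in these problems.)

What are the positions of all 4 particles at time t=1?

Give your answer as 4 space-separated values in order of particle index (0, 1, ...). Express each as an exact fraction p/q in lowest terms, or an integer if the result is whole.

Collision at t=2/3: particles 0 and 1 swap velocities; positions: p0=11/3 p1=11/3 p2=46/3 p3=65/3; velocities now: v0=1 v1=4 v2=2 v3=4
Advance to t=1 (no further collisions before then); velocities: v0=1 v1=4 v2=2 v3=4; positions = 4 5 16 23

Answer: 4 5 16 23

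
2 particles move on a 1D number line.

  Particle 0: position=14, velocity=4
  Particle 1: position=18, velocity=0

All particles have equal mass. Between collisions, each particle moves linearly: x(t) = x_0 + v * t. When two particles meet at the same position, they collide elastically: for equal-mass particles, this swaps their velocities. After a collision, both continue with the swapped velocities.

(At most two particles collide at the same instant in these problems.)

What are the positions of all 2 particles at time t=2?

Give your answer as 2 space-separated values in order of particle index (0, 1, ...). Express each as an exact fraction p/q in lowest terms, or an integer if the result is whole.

Answer: 18 22

Derivation:
Collision at t=1: particles 0 and 1 swap velocities; positions: p0=18 p1=18; velocities now: v0=0 v1=4
Advance to t=2 (no further collisions before then); velocities: v0=0 v1=4; positions = 18 22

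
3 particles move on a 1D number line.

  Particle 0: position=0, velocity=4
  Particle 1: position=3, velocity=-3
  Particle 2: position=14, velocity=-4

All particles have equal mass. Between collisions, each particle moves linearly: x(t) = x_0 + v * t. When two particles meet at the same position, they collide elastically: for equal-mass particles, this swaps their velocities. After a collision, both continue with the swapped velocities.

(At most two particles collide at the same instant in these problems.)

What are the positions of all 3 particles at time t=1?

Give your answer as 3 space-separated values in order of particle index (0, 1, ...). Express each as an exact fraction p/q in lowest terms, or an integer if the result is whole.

Collision at t=3/7: particles 0 and 1 swap velocities; positions: p0=12/7 p1=12/7 p2=86/7; velocities now: v0=-3 v1=4 v2=-4
Advance to t=1 (no further collisions before then); velocities: v0=-3 v1=4 v2=-4; positions = 0 4 10

Answer: 0 4 10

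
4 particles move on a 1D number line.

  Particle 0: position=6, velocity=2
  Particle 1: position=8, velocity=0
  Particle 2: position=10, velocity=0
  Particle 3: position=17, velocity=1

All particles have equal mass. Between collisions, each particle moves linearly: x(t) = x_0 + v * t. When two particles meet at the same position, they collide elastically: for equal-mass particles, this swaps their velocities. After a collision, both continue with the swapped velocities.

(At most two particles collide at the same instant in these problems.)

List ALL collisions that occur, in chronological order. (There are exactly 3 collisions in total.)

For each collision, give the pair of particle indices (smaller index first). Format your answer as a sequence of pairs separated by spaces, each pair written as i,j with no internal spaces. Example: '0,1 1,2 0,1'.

Answer: 0,1 1,2 2,3

Derivation:
Collision at t=1: particles 0 and 1 swap velocities; positions: p0=8 p1=8 p2=10 p3=18; velocities now: v0=0 v1=2 v2=0 v3=1
Collision at t=2: particles 1 and 2 swap velocities; positions: p0=8 p1=10 p2=10 p3=19; velocities now: v0=0 v1=0 v2=2 v3=1
Collision at t=11: particles 2 and 3 swap velocities; positions: p0=8 p1=10 p2=28 p3=28; velocities now: v0=0 v1=0 v2=1 v3=2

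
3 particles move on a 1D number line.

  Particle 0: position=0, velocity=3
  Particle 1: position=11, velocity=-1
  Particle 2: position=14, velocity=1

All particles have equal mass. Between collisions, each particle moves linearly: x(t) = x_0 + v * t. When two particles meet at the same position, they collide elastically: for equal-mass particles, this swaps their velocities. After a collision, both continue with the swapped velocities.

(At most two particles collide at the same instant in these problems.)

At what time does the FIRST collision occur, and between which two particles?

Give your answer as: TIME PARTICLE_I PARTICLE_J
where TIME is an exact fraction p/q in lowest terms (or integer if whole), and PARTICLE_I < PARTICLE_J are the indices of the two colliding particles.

Pair (0,1): pos 0,11 vel 3,-1 -> gap=11, closing at 4/unit, collide at t=11/4
Pair (1,2): pos 11,14 vel -1,1 -> not approaching (rel speed -2 <= 0)
Earliest collision: t=11/4 between 0 and 1

Answer: 11/4 0 1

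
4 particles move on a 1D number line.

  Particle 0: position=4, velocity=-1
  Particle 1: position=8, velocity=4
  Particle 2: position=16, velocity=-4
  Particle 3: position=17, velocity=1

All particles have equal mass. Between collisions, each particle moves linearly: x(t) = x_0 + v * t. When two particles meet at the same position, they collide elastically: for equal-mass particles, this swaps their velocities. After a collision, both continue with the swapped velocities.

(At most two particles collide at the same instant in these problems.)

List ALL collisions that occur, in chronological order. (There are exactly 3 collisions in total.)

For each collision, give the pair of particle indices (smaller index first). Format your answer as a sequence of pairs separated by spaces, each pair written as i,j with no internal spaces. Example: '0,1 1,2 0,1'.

Collision at t=1: particles 1 and 2 swap velocities; positions: p0=3 p1=12 p2=12 p3=18; velocities now: v0=-1 v1=-4 v2=4 v3=1
Collision at t=3: particles 2 and 3 swap velocities; positions: p0=1 p1=4 p2=20 p3=20; velocities now: v0=-1 v1=-4 v2=1 v3=4
Collision at t=4: particles 0 and 1 swap velocities; positions: p0=0 p1=0 p2=21 p3=24; velocities now: v0=-4 v1=-1 v2=1 v3=4

Answer: 1,2 2,3 0,1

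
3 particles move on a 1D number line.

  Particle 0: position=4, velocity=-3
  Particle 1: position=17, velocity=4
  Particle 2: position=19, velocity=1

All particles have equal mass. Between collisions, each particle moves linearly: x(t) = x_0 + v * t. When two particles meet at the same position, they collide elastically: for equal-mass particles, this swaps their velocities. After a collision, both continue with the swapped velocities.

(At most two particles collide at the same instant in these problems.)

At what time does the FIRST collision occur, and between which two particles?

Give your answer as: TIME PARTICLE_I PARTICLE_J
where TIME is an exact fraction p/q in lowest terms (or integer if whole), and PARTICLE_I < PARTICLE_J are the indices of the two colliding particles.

Pair (0,1): pos 4,17 vel -3,4 -> not approaching (rel speed -7 <= 0)
Pair (1,2): pos 17,19 vel 4,1 -> gap=2, closing at 3/unit, collide at t=2/3
Earliest collision: t=2/3 between 1 and 2

Answer: 2/3 1 2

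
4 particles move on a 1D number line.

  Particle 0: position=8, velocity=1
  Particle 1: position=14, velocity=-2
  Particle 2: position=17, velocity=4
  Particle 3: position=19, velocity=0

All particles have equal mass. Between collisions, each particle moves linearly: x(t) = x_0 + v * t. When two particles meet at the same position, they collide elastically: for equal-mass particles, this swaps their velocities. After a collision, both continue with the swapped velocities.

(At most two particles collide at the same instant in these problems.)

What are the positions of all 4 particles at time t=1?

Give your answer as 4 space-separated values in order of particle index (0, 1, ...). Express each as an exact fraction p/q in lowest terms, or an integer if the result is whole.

Answer: 9 12 19 21

Derivation:
Collision at t=1/2: particles 2 and 3 swap velocities; positions: p0=17/2 p1=13 p2=19 p3=19; velocities now: v0=1 v1=-2 v2=0 v3=4
Advance to t=1 (no further collisions before then); velocities: v0=1 v1=-2 v2=0 v3=4; positions = 9 12 19 21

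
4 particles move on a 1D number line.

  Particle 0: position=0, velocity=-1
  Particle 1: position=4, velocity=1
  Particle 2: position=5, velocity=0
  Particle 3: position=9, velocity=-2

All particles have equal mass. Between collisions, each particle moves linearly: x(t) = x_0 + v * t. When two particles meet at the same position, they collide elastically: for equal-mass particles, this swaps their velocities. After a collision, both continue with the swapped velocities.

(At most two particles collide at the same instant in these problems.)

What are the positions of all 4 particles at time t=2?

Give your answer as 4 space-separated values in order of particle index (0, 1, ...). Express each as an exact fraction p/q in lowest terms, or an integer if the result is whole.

Collision at t=1: particles 1 and 2 swap velocities; positions: p0=-1 p1=5 p2=5 p3=7; velocities now: v0=-1 v1=0 v2=1 v3=-2
Collision at t=5/3: particles 2 and 3 swap velocities; positions: p0=-5/3 p1=5 p2=17/3 p3=17/3; velocities now: v0=-1 v1=0 v2=-2 v3=1
Collision at t=2: particles 1 and 2 swap velocities; positions: p0=-2 p1=5 p2=5 p3=6; velocities now: v0=-1 v1=-2 v2=0 v3=1
Advance to t=2 (no further collisions before then); velocities: v0=-1 v1=-2 v2=0 v3=1; positions = -2 5 5 6

Answer: -2 5 5 6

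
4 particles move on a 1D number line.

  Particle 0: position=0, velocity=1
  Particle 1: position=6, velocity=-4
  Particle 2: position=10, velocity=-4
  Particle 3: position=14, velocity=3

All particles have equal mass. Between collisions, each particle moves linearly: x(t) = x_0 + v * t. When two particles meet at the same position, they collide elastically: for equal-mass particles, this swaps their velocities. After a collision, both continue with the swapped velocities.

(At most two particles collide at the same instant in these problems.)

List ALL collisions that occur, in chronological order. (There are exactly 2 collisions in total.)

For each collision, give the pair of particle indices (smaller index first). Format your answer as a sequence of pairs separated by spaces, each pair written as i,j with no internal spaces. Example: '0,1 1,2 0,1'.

Answer: 0,1 1,2

Derivation:
Collision at t=6/5: particles 0 and 1 swap velocities; positions: p0=6/5 p1=6/5 p2=26/5 p3=88/5; velocities now: v0=-4 v1=1 v2=-4 v3=3
Collision at t=2: particles 1 and 2 swap velocities; positions: p0=-2 p1=2 p2=2 p3=20; velocities now: v0=-4 v1=-4 v2=1 v3=3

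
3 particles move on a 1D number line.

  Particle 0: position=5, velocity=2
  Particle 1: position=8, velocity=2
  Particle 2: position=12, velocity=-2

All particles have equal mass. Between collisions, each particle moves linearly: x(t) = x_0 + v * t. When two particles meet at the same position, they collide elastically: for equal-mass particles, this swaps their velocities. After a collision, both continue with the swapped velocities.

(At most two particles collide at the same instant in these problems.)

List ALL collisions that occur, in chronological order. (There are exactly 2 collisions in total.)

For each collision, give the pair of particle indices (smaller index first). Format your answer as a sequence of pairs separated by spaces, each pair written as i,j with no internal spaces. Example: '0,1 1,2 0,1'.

Answer: 1,2 0,1

Derivation:
Collision at t=1: particles 1 and 2 swap velocities; positions: p0=7 p1=10 p2=10; velocities now: v0=2 v1=-2 v2=2
Collision at t=7/4: particles 0 and 1 swap velocities; positions: p0=17/2 p1=17/2 p2=23/2; velocities now: v0=-2 v1=2 v2=2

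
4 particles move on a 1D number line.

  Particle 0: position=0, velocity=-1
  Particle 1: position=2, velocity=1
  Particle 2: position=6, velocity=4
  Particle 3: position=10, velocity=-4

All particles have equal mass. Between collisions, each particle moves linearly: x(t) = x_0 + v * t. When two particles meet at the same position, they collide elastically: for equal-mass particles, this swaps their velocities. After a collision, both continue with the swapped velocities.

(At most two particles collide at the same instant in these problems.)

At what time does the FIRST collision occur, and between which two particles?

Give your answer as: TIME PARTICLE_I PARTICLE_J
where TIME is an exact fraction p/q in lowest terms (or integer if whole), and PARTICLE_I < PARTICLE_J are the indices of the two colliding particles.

Answer: 1/2 2 3

Derivation:
Pair (0,1): pos 0,2 vel -1,1 -> not approaching (rel speed -2 <= 0)
Pair (1,2): pos 2,6 vel 1,4 -> not approaching (rel speed -3 <= 0)
Pair (2,3): pos 6,10 vel 4,-4 -> gap=4, closing at 8/unit, collide at t=1/2
Earliest collision: t=1/2 between 2 and 3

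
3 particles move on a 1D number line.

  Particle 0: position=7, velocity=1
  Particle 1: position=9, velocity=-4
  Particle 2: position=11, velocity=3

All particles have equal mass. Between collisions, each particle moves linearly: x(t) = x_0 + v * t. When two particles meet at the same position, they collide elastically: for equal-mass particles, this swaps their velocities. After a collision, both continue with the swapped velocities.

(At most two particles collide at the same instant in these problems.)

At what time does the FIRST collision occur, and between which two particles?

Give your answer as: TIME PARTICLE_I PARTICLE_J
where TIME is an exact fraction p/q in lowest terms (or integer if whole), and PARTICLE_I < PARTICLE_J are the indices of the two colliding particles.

Answer: 2/5 0 1

Derivation:
Pair (0,1): pos 7,9 vel 1,-4 -> gap=2, closing at 5/unit, collide at t=2/5
Pair (1,2): pos 9,11 vel -4,3 -> not approaching (rel speed -7 <= 0)
Earliest collision: t=2/5 between 0 and 1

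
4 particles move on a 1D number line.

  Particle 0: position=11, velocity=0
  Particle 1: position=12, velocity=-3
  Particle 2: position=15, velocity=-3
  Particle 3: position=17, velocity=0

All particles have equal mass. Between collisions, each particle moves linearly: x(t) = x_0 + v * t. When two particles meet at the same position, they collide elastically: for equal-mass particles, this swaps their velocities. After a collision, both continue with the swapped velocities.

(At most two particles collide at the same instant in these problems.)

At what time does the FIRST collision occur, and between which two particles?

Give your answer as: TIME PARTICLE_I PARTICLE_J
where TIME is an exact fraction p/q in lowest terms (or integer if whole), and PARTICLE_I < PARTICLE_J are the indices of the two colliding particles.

Answer: 1/3 0 1

Derivation:
Pair (0,1): pos 11,12 vel 0,-3 -> gap=1, closing at 3/unit, collide at t=1/3
Pair (1,2): pos 12,15 vel -3,-3 -> not approaching (rel speed 0 <= 0)
Pair (2,3): pos 15,17 vel -3,0 -> not approaching (rel speed -3 <= 0)
Earliest collision: t=1/3 between 0 and 1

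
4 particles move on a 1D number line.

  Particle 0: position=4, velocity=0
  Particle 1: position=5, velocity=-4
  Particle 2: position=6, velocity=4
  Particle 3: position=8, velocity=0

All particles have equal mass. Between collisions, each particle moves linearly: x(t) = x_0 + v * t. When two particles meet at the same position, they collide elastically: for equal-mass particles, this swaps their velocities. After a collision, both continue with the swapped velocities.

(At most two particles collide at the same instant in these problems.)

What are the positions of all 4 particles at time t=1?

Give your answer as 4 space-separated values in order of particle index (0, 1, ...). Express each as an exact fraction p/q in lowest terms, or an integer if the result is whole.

Answer: 1 4 8 10

Derivation:
Collision at t=1/4: particles 0 and 1 swap velocities; positions: p0=4 p1=4 p2=7 p3=8; velocities now: v0=-4 v1=0 v2=4 v3=0
Collision at t=1/2: particles 2 and 3 swap velocities; positions: p0=3 p1=4 p2=8 p3=8; velocities now: v0=-4 v1=0 v2=0 v3=4
Advance to t=1 (no further collisions before then); velocities: v0=-4 v1=0 v2=0 v3=4; positions = 1 4 8 10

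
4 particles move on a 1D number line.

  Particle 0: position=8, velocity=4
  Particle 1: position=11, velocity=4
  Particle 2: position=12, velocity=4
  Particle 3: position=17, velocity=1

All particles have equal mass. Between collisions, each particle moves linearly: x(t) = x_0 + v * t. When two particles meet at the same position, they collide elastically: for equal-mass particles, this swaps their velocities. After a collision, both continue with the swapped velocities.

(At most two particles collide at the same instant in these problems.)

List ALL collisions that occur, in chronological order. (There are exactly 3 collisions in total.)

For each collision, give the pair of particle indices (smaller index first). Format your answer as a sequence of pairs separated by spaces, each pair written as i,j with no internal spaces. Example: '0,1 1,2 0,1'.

Collision at t=5/3: particles 2 and 3 swap velocities; positions: p0=44/3 p1=53/3 p2=56/3 p3=56/3; velocities now: v0=4 v1=4 v2=1 v3=4
Collision at t=2: particles 1 and 2 swap velocities; positions: p0=16 p1=19 p2=19 p3=20; velocities now: v0=4 v1=1 v2=4 v3=4
Collision at t=3: particles 0 and 1 swap velocities; positions: p0=20 p1=20 p2=23 p3=24; velocities now: v0=1 v1=4 v2=4 v3=4

Answer: 2,3 1,2 0,1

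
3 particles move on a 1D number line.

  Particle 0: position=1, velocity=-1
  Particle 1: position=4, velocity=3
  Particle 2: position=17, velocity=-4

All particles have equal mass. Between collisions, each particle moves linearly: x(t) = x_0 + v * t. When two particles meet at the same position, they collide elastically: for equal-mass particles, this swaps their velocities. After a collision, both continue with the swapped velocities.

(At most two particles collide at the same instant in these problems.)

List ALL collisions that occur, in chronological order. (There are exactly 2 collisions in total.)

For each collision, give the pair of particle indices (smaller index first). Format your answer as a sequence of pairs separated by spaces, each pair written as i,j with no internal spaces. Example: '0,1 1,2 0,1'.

Answer: 1,2 0,1

Derivation:
Collision at t=13/7: particles 1 and 2 swap velocities; positions: p0=-6/7 p1=67/7 p2=67/7; velocities now: v0=-1 v1=-4 v2=3
Collision at t=16/3: particles 0 and 1 swap velocities; positions: p0=-13/3 p1=-13/3 p2=20; velocities now: v0=-4 v1=-1 v2=3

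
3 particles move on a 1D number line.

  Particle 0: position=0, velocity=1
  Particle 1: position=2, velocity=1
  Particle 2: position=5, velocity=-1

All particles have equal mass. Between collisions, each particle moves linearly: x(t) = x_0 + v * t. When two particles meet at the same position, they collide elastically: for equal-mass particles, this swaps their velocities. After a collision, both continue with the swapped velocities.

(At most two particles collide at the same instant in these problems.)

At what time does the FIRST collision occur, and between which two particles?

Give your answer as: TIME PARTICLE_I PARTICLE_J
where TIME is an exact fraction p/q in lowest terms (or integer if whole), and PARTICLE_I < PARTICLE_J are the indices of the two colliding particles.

Answer: 3/2 1 2

Derivation:
Pair (0,1): pos 0,2 vel 1,1 -> not approaching (rel speed 0 <= 0)
Pair (1,2): pos 2,5 vel 1,-1 -> gap=3, closing at 2/unit, collide at t=3/2
Earliest collision: t=3/2 between 1 and 2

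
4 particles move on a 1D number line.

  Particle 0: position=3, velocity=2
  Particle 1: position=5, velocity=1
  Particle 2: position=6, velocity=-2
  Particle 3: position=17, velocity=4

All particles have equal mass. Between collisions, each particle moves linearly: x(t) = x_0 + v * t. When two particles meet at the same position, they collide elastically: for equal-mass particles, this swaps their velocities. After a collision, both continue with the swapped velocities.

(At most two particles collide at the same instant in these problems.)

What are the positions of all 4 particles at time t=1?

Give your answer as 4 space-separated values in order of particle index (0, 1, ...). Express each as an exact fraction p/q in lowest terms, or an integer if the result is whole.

Collision at t=1/3: particles 1 and 2 swap velocities; positions: p0=11/3 p1=16/3 p2=16/3 p3=55/3; velocities now: v0=2 v1=-2 v2=1 v3=4
Collision at t=3/4: particles 0 and 1 swap velocities; positions: p0=9/2 p1=9/2 p2=23/4 p3=20; velocities now: v0=-2 v1=2 v2=1 v3=4
Advance to t=1 (no further collisions before then); velocities: v0=-2 v1=2 v2=1 v3=4; positions = 4 5 6 21

Answer: 4 5 6 21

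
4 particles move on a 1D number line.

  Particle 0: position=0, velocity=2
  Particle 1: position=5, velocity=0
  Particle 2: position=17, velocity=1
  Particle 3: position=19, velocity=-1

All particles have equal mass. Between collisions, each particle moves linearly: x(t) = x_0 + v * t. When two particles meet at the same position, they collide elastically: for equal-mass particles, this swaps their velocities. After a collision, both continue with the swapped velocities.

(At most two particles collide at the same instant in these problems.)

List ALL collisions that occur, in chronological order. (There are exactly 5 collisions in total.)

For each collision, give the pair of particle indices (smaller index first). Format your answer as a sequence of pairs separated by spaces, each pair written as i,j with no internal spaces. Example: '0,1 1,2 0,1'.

Answer: 2,3 0,1 1,2 0,1 2,3

Derivation:
Collision at t=1: particles 2 and 3 swap velocities; positions: p0=2 p1=5 p2=18 p3=18; velocities now: v0=2 v1=0 v2=-1 v3=1
Collision at t=5/2: particles 0 and 1 swap velocities; positions: p0=5 p1=5 p2=33/2 p3=39/2; velocities now: v0=0 v1=2 v2=-1 v3=1
Collision at t=19/3: particles 1 and 2 swap velocities; positions: p0=5 p1=38/3 p2=38/3 p3=70/3; velocities now: v0=0 v1=-1 v2=2 v3=1
Collision at t=14: particles 0 and 1 swap velocities; positions: p0=5 p1=5 p2=28 p3=31; velocities now: v0=-1 v1=0 v2=2 v3=1
Collision at t=17: particles 2 and 3 swap velocities; positions: p0=2 p1=5 p2=34 p3=34; velocities now: v0=-1 v1=0 v2=1 v3=2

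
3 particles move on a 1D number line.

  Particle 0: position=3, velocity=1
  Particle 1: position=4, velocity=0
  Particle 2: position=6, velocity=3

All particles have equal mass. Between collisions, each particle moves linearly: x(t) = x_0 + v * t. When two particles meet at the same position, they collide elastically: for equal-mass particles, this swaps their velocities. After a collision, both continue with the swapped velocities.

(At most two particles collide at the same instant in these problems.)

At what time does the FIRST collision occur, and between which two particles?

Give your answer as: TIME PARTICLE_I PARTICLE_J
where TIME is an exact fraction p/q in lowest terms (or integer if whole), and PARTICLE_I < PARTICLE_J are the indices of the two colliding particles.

Pair (0,1): pos 3,4 vel 1,0 -> gap=1, closing at 1/unit, collide at t=1
Pair (1,2): pos 4,6 vel 0,3 -> not approaching (rel speed -3 <= 0)
Earliest collision: t=1 between 0 and 1

Answer: 1 0 1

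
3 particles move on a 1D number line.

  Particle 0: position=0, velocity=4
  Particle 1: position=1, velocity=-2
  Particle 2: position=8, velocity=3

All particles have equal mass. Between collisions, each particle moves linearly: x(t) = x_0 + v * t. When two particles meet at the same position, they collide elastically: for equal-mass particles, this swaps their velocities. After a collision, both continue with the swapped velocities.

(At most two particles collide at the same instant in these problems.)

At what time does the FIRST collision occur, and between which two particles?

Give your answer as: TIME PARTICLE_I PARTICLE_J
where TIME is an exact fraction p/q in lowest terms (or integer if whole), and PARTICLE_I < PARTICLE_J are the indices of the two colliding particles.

Answer: 1/6 0 1

Derivation:
Pair (0,1): pos 0,1 vel 4,-2 -> gap=1, closing at 6/unit, collide at t=1/6
Pair (1,2): pos 1,8 vel -2,3 -> not approaching (rel speed -5 <= 0)
Earliest collision: t=1/6 between 0 and 1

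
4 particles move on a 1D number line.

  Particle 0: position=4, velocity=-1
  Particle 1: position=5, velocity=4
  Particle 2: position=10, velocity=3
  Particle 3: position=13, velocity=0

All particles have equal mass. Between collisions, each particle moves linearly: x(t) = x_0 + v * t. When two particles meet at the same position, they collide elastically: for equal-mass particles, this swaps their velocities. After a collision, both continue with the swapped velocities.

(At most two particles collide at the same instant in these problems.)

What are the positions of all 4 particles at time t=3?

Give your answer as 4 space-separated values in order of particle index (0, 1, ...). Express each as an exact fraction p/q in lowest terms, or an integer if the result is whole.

Answer: 1 13 17 19

Derivation:
Collision at t=1: particles 2 and 3 swap velocities; positions: p0=3 p1=9 p2=13 p3=13; velocities now: v0=-1 v1=4 v2=0 v3=3
Collision at t=2: particles 1 and 2 swap velocities; positions: p0=2 p1=13 p2=13 p3=16; velocities now: v0=-1 v1=0 v2=4 v3=3
Advance to t=3 (no further collisions before then); velocities: v0=-1 v1=0 v2=4 v3=3; positions = 1 13 17 19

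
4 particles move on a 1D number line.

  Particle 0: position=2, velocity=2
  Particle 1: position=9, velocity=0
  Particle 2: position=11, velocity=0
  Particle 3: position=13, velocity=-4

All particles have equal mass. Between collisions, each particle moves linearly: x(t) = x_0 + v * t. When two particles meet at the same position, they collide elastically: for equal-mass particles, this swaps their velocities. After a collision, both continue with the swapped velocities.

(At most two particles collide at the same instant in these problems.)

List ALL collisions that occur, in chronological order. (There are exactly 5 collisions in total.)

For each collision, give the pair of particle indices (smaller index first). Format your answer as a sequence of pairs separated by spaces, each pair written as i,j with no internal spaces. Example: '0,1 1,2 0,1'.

Answer: 2,3 1,2 0,1 1,2 2,3

Derivation:
Collision at t=1/2: particles 2 and 3 swap velocities; positions: p0=3 p1=9 p2=11 p3=11; velocities now: v0=2 v1=0 v2=-4 v3=0
Collision at t=1: particles 1 and 2 swap velocities; positions: p0=4 p1=9 p2=9 p3=11; velocities now: v0=2 v1=-4 v2=0 v3=0
Collision at t=11/6: particles 0 and 1 swap velocities; positions: p0=17/3 p1=17/3 p2=9 p3=11; velocities now: v0=-4 v1=2 v2=0 v3=0
Collision at t=7/2: particles 1 and 2 swap velocities; positions: p0=-1 p1=9 p2=9 p3=11; velocities now: v0=-4 v1=0 v2=2 v3=0
Collision at t=9/2: particles 2 and 3 swap velocities; positions: p0=-5 p1=9 p2=11 p3=11; velocities now: v0=-4 v1=0 v2=0 v3=2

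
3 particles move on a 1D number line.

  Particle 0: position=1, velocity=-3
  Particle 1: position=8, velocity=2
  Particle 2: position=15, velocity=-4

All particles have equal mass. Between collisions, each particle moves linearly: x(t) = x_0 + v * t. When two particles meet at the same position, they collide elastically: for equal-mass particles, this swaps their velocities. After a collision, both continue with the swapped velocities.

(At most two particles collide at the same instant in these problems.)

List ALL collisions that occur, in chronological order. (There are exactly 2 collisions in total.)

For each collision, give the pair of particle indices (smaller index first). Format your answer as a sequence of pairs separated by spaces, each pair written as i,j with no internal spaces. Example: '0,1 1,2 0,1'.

Answer: 1,2 0,1

Derivation:
Collision at t=7/6: particles 1 and 2 swap velocities; positions: p0=-5/2 p1=31/3 p2=31/3; velocities now: v0=-3 v1=-4 v2=2
Collision at t=14: particles 0 and 1 swap velocities; positions: p0=-41 p1=-41 p2=36; velocities now: v0=-4 v1=-3 v2=2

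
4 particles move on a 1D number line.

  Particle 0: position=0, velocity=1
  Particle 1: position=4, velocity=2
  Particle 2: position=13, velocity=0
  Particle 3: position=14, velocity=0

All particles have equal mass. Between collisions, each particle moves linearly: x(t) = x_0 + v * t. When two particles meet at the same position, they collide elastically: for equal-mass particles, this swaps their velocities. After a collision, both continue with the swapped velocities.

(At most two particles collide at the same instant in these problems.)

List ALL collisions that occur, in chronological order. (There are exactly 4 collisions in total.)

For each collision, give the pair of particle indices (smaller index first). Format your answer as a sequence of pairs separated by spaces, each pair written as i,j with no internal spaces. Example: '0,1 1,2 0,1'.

Collision at t=9/2: particles 1 and 2 swap velocities; positions: p0=9/2 p1=13 p2=13 p3=14; velocities now: v0=1 v1=0 v2=2 v3=0
Collision at t=5: particles 2 and 3 swap velocities; positions: p0=5 p1=13 p2=14 p3=14; velocities now: v0=1 v1=0 v2=0 v3=2
Collision at t=13: particles 0 and 1 swap velocities; positions: p0=13 p1=13 p2=14 p3=30; velocities now: v0=0 v1=1 v2=0 v3=2
Collision at t=14: particles 1 and 2 swap velocities; positions: p0=13 p1=14 p2=14 p3=32; velocities now: v0=0 v1=0 v2=1 v3=2

Answer: 1,2 2,3 0,1 1,2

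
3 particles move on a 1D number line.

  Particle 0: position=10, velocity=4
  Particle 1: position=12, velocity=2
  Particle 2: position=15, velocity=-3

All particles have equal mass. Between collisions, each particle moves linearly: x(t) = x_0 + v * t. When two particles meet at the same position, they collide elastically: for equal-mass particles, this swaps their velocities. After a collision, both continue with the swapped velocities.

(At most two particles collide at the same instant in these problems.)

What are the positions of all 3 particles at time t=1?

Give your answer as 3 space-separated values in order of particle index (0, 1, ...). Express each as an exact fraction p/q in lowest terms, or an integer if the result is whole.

Collision at t=3/5: particles 1 and 2 swap velocities; positions: p0=62/5 p1=66/5 p2=66/5; velocities now: v0=4 v1=-3 v2=2
Collision at t=5/7: particles 0 and 1 swap velocities; positions: p0=90/7 p1=90/7 p2=94/7; velocities now: v0=-3 v1=4 v2=2
Collision at t=1: particles 1 and 2 swap velocities; positions: p0=12 p1=14 p2=14; velocities now: v0=-3 v1=2 v2=4
Advance to t=1 (no further collisions before then); velocities: v0=-3 v1=2 v2=4; positions = 12 14 14

Answer: 12 14 14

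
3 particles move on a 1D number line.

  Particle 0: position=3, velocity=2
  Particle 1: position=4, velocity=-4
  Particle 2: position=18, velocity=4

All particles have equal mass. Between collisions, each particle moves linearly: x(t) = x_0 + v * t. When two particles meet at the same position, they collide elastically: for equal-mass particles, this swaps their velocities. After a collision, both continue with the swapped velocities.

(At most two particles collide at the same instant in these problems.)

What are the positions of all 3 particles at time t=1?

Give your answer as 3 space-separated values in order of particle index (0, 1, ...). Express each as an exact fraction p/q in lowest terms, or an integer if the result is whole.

Answer: 0 5 22

Derivation:
Collision at t=1/6: particles 0 and 1 swap velocities; positions: p0=10/3 p1=10/3 p2=56/3; velocities now: v0=-4 v1=2 v2=4
Advance to t=1 (no further collisions before then); velocities: v0=-4 v1=2 v2=4; positions = 0 5 22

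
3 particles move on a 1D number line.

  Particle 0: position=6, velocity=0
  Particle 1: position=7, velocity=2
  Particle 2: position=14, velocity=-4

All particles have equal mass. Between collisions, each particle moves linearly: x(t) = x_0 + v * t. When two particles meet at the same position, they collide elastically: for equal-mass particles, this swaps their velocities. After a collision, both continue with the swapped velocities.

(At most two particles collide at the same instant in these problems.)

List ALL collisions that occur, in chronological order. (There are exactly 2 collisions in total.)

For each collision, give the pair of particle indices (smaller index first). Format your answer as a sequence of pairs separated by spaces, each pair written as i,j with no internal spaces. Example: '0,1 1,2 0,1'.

Collision at t=7/6: particles 1 and 2 swap velocities; positions: p0=6 p1=28/3 p2=28/3; velocities now: v0=0 v1=-4 v2=2
Collision at t=2: particles 0 and 1 swap velocities; positions: p0=6 p1=6 p2=11; velocities now: v0=-4 v1=0 v2=2

Answer: 1,2 0,1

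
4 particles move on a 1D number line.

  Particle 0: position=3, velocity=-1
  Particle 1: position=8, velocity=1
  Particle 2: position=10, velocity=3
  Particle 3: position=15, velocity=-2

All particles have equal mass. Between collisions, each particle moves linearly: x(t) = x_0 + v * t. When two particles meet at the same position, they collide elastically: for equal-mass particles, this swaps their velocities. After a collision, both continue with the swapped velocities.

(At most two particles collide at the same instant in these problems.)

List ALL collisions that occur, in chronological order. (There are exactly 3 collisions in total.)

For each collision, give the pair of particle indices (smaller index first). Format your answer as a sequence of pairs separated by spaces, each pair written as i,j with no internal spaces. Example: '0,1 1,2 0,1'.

Answer: 2,3 1,2 0,1

Derivation:
Collision at t=1: particles 2 and 3 swap velocities; positions: p0=2 p1=9 p2=13 p3=13; velocities now: v0=-1 v1=1 v2=-2 v3=3
Collision at t=7/3: particles 1 and 2 swap velocities; positions: p0=2/3 p1=31/3 p2=31/3 p3=17; velocities now: v0=-1 v1=-2 v2=1 v3=3
Collision at t=12: particles 0 and 1 swap velocities; positions: p0=-9 p1=-9 p2=20 p3=46; velocities now: v0=-2 v1=-1 v2=1 v3=3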